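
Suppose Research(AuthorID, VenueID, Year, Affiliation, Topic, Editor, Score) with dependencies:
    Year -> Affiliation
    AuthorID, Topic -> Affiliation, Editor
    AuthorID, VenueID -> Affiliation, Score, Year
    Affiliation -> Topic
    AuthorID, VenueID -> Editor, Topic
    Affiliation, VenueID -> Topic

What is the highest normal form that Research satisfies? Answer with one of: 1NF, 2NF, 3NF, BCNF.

2NF

Candidate key: {AuthorID, VenueID}. Prime attributes: {AuthorID, VenueID}.
Year -> Affiliation breaks BCNF: {Year}⁺ = {Affiliation, Topic, Year}, so {Year} is not a superkey.
Year -> Affiliation has non-prime {Affiliation} on the right and a non-superkey on the left, so 3NF fails.
No non-prime attribute depends on a proper subset of any candidate key, so 2NF holds.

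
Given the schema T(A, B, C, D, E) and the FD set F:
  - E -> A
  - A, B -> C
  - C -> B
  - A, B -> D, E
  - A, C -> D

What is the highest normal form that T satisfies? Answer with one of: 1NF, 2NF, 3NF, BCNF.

3NF

Candidate keys: {A, B}, {A, C}, {B, E}, {C, E}. Prime attributes: {A, B, C, E}.
E -> A: {E}⁺ = {A, E}, which is not all of the attributes, so the left side is not a superkey — BCNF is violated.
Since {A} ⊆ prime attributes and every other non-superkey FD also has a prime right side, the schema is in 3NF.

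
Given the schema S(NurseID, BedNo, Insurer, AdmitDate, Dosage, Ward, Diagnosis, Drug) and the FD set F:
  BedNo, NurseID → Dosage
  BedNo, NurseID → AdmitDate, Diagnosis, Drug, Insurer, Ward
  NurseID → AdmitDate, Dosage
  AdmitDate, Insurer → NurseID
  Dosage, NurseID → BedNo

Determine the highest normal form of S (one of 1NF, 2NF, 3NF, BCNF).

Candidate keys: {AdmitDate, Insurer}, {NurseID}. Prime attributes: {AdmitDate, Insurer, NurseID}.
Every FD has a superkey on the left, so the relation is in BCNF.

BCNF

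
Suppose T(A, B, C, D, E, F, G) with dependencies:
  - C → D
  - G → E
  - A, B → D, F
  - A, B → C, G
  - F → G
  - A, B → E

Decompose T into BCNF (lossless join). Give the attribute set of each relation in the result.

Candidate key of the original relation: {A, B}.
Within {A, B, C, D, E, F, G}: {C}⁺ ∩ {A, B, C, D, E, F, G} = {C, D}, not the whole set, so C → D violates BCNF; decompose into {C, D} and {A, B, C, E, F, G}.
{C, D} has no BCNF violation.
Within {A, B, C, E, F, G}: {G}⁺ ∩ {A, B, C, E, F, G} = {E, G}, not the whole set, so G → E violates BCNF; decompose into {E, G} and {A, B, C, F, G}.
{E, G} has no BCNF violation.
Within {A, B, C, F, G}: {F}⁺ ∩ {A, B, C, F, G} = {F, G}, not the whole set, so F → G violates BCNF; decompose into {F, G} and {A, B, C, F}.
{F, G} has no BCNF violation.
{A, B, C, F} has no BCNF violation.

{A, B, C, F}; {C, D}; {E, G}; {F, G}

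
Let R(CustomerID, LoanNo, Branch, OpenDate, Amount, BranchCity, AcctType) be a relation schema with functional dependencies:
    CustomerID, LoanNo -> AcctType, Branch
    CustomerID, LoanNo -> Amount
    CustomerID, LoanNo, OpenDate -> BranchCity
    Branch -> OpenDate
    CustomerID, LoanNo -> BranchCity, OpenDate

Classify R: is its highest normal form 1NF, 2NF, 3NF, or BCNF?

Candidate key: {CustomerID, LoanNo}. Prime attributes: {CustomerID, LoanNo}.
For Branch -> OpenDate we have {Branch}⁺ = {Branch, OpenDate}; {Branch} is not a superkey, so BCNF fails.
Branch -> OpenDate determines the non-prime attribute {OpenDate} from a non-superkey — 3NF is violated.
Checking every proper subset of each key, none determines a non-prime attribute — 2NF is satisfied.

2NF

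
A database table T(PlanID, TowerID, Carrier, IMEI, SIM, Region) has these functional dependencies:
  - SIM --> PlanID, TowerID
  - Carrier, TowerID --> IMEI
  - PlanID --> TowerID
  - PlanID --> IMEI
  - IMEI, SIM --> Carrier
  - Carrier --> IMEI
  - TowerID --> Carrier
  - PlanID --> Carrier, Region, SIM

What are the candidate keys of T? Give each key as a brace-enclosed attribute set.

{PlanID}, {SIM}

{PlanID} is a candidate key since {PlanID}⁺ = {Carrier, IMEI, PlanID, Region, SIM, TowerID} covers every attribute.
{SIM} is a candidate key since {SIM}⁺ = {Carrier, IMEI, PlanID, Region, SIM, TowerID} covers every attribute.
No proper subset of any of these is a key, and no other minimal superkey exists.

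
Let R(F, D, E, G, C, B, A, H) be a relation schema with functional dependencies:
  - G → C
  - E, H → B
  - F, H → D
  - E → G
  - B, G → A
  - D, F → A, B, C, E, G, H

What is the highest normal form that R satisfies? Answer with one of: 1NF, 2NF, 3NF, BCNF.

Candidate keys: {D, F}, {F, H}. Prime attributes: {D, F, H}.
For G → C we have {G}⁺ = {C, G}; {G} is not a superkey, so BCNF fails.
G → C has non-prime {C} on the right and a non-superkey on the left, so 3NF fails.
Checking every proper subset of each key, none determines a non-prime attribute — 2NF is satisfied.

2NF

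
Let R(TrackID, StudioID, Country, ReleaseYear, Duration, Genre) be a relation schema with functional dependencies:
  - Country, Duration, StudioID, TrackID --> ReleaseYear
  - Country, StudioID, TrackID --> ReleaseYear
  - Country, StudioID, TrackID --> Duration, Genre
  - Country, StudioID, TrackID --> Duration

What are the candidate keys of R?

{Country, StudioID, TrackID} never appear on the right of any FD, so every key must include all of them.
{Country, StudioID, TrackID}⁺ = {Country, Duration, Genre, ReleaseYear, StudioID, TrackID} — all of the relation — so {Country, StudioID, TrackID} is a candidate key.
Every other attribute set either contains this one or has a smaller closure.

{Country, StudioID, TrackID}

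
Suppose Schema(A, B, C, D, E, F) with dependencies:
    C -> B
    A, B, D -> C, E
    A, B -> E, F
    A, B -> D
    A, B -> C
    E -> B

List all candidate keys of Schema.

{A} never appears on the right of any FD, so every key must include it.
Closure of {A, B} is {A, B, C, D, E, F}, the whole schema; {A, B} is a candidate key.
Closure of {A, C} is {A, B, C, D, E, F}, the whole schema; {A, C} is a candidate key.
Closure of {A, E} is {A, B, C, D, E, F}, the whole schema; {A, E} is a candidate key.
These are minimal and exhaustive — every other superkey contains one of them.

{A, B}, {A, C}, {A, E}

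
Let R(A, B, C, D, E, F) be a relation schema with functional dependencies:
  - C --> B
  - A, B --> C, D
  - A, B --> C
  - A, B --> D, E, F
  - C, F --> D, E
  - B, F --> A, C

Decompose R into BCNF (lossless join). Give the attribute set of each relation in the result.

Candidate keys of the original relation: {A, B}, {A, C}, {B, F}, {C, F}.
{A, B, C, D, E, F}: {C} determines {B, C} here but is not a superkey — split on C --> B, giving {B, C} and {A, C, D, E, F}.
{B, C} is in BCNF.
{A, C, D, E, F} is in BCNF.

{A, C, D, E, F}; {B, C}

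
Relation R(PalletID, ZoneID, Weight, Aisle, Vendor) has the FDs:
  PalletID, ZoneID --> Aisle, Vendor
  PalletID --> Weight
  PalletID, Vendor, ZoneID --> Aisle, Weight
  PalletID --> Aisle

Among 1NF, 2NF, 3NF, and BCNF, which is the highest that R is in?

1NF

Candidate key: {PalletID, ZoneID}. Prime attributes: {PalletID, ZoneID}.
PalletID --> Weight breaks BCNF: {PalletID}⁺ = {Aisle, PalletID, Weight}, so {PalletID} is not a superkey.
Because {Weight} is non-prime and the left side of PalletID --> Weight is not a superkey, the relation is not in 3NF.
{PalletID} is a proper subset of the key {PalletID, ZoneID}, and {PalletID}⁺ contains the non-prime attributes {Aisle, Weight} — a partial dependency, so 2NF is violated.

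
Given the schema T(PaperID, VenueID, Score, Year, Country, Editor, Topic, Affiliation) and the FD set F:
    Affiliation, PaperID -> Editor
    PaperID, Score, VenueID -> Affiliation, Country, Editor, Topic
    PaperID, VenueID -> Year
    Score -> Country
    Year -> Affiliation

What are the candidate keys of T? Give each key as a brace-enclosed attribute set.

{PaperID, Score, VenueID}

No FD produces {PaperID, Score, VenueID}, so they must be in every candidate key.
Closure of {PaperID, Score, VenueID} is {Affiliation, Country, Editor, PaperID, Score, Topic, VenueID, Year}, the whole schema; {PaperID, Score, VenueID} is a candidate key.
No other minimal set has full closure, so this is the only candidate key.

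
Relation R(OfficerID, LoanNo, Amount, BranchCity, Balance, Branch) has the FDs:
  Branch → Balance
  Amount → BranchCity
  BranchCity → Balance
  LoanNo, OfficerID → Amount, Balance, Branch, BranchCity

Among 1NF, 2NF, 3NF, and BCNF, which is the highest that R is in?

Candidate key: {LoanNo, OfficerID}. Prime attributes: {LoanNo, OfficerID}.
Branch → Balance breaks BCNF: {Branch}⁺ = {Balance, Branch}, so {Branch} is not a superkey.
Branch → Balance has non-prime {Balance} on the right and a non-superkey on the left, so 3NF fails.
Checking every proper subset of each key, none determines a non-prime attribute — 2NF is satisfied.

2NF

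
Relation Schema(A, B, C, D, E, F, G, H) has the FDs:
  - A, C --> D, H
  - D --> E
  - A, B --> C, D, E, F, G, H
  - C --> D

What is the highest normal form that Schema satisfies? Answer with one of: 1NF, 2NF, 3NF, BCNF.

Candidate key: {A, B}. Prime attributes: {A, B}.
A, C --> D, H: {A, C}⁺ = {A, C, D, E, H}, which is not all of the attributes, so the left side is not a superkey — BCNF is violated.
A, C --> D, H has non-prime {D, H} on the right and a non-superkey on the left, so 3NF fails.
No proper subset of a key has a non-prime attribute in its closure, so there is no partial dependency; 2NF holds.

2NF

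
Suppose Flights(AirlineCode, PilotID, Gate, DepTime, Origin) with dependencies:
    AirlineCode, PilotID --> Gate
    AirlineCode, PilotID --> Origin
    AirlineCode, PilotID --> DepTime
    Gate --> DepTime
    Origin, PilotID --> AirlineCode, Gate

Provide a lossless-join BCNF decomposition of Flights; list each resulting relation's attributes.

Candidate keys of the original relation: {AirlineCode, PilotID}, {Origin, PilotID}.
Within {AirlineCode, DepTime, Gate, Origin, PilotID}: {Gate}⁺ ∩ {AirlineCode, DepTime, Gate, Origin, PilotID} = {DepTime, Gate}, not the whole set, so Gate --> DepTime violates BCNF; decompose into {DepTime, Gate} and {AirlineCode, Gate, Origin, PilotID}.
{DepTime, Gate} is in BCNF.
{AirlineCode, Gate, Origin, PilotID} is in BCNF.

{AirlineCode, Gate, Origin, PilotID}; {DepTime, Gate}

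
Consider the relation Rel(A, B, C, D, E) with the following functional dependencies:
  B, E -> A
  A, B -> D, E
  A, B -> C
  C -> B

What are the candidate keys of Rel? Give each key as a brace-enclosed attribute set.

{A, B} is a candidate key since {A, B}⁺ = {A, B, C, D, E} covers every attribute.
{A, C} is a candidate key since {A, C}⁺ = {A, B, C, D, E} covers every attribute.
{B, E} is a candidate key since {B, E}⁺ = {A, B, C, D, E} covers every attribute.
{C, E} is a candidate key since {C, E}⁺ = {A, B, C, D, E} covers every attribute.
No proper subset of any of these is a key, and no other minimal superkey exists.

{A, B}, {A, C}, {B, E}, {C, E}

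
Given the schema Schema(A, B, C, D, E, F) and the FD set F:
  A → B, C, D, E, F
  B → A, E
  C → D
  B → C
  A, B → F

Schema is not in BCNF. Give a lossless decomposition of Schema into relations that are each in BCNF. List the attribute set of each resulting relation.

{A, B, C, E, F}; {C, D}

Candidate keys of the original relation: {A}, {B}.
Within {A, B, C, D, E, F}: {C}⁺ ∩ {A, B, C, D, E, F} = {C, D}, not the whole set, so C → D violates BCNF; decompose into {C, D} and {A, B, C, E, F}.
{C, D} is in BCNF.
{A, B, C, E, F} is in BCNF.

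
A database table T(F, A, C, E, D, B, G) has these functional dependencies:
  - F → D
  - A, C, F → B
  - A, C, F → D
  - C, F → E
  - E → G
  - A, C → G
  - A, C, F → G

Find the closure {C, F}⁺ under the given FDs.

{C, D, E, F, G}

Start with {C, F}.
F → D applies; add {D} → now {C, D, F}.
C, F → E applies; add {E} → now {C, D, E, F}.
E → G applies; add {G} → now {C, D, E, F, G}.
No further FD applies.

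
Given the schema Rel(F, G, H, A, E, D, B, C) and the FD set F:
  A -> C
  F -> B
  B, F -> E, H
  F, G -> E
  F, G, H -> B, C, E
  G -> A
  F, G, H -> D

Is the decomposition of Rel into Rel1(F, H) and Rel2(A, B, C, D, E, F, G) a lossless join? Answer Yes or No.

Common attributes: {F}; their closure is {B, E, F, H}.
Since Rel1 ⊆ {B, E, F, H}, the intersection is a superkey of Rel1; the decomposition is lossless.

Yes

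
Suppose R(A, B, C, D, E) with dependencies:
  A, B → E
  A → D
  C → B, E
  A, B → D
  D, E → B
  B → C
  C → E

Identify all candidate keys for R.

{A, B}, {A, C}, {A, E}

Attributes never on any right-hand side: {A} — every candidate key must contain it.
{A, B}⁺ = {A, B, C, D, E} — all of the relation — so {A, B} is a candidate key.
{A, C}⁺ = {A, B, C, D, E} — all of the relation — so {A, C} is a candidate key.
{A, E}⁺ = {A, B, C, D, E} — all of the relation — so {A, E} is a candidate key.
No proper subset of any of these is a key, and no other minimal superkey exists.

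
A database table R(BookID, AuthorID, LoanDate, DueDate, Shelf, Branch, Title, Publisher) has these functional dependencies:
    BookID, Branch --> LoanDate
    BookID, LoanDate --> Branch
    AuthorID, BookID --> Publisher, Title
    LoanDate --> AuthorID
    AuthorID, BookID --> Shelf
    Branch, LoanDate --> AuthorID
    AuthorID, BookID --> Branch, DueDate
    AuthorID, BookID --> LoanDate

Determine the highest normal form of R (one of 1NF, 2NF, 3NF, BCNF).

Candidate keys: {AuthorID, BookID}, {BookID, Branch}, {BookID, LoanDate}. Prime attributes: {AuthorID, BookID, Branch, LoanDate}.
LoanDate --> AuthorID breaks BCNF: {LoanDate}⁺ = {AuthorID, LoanDate}, so {LoanDate} is not a superkey.
Its right-hand attributes {AuthorID} are all prime, as are those of every other non-superkey FD — the relation is in 3NF.

3NF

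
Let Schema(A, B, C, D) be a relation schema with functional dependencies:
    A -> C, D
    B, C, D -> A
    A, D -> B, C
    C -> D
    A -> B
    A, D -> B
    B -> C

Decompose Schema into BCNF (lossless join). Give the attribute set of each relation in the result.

Candidate keys of the original relation: {A}, {B}.
{A, B, C, D}: {C} determines {C, D} here but is not a superkey — split on C -> D, giving {C, D} and {A, B, C}.
{C, D} has no BCNF violation.
{A, B, C} has no BCNF violation.

{A, B, C}; {C, D}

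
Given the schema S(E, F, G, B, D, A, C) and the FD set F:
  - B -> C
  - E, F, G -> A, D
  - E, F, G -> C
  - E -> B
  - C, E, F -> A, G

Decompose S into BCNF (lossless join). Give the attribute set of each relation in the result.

Candidate key of the original relation: {E, F}.
{A, B, C, D, E, F, G}: {B} determines {B, C} here but is not a superkey — split on B -> C, giving {B, C} and {A, B, D, E, F, G}.
{B, C} is in BCNF.
{A, B, D, E, F, G}: {E} determines {B, E} here but is not a superkey — split on E -> B, giving {B, E} and {A, D, E, F, G}.
{B, E} is in BCNF.
{A, D, E, F, G} is in BCNF.

{A, D, E, F, G}; {B, C}; {B, E}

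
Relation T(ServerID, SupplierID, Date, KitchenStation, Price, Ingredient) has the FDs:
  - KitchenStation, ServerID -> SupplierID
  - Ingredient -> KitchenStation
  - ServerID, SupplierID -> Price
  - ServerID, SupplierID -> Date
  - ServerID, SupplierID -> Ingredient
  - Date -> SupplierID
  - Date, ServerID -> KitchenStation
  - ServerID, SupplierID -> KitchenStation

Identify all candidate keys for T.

{Date, ServerID}, {Ingredient, ServerID}, {KitchenStation, ServerID}, {ServerID, SupplierID}

{ServerID} never appears on the right of any FD, so every key must include it.
{Date, ServerID}⁺ = {Date, Ingredient, KitchenStation, Price, ServerID, SupplierID} — all of the relation — so {Date, ServerID} is a candidate key.
{Ingredient, ServerID}⁺ = {Date, Ingredient, KitchenStation, Price, ServerID, SupplierID} — all of the relation — so {Ingredient, ServerID} is a candidate key.
{KitchenStation, ServerID}⁺ = {Date, Ingredient, KitchenStation, Price, ServerID, SupplierID} — all of the relation — so {KitchenStation, ServerID} is a candidate key.
{ServerID, SupplierID}⁺ = {Date, Ingredient, KitchenStation, Price, ServerID, SupplierID} — all of the relation — so {ServerID, SupplierID} is a candidate key.
These are minimal and exhaustive — every other superkey contains one of them.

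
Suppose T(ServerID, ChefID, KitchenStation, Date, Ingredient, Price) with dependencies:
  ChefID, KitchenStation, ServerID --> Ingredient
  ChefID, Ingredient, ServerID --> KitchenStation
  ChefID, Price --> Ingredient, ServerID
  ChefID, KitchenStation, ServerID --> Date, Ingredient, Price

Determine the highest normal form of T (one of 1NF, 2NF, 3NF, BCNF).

BCNF

Candidate keys: {ChefID, Ingredient, ServerID}, {ChefID, KitchenStation, ServerID}, {ChefID, Price}. Prime attributes: {ChefID, Ingredient, KitchenStation, Price, ServerID}.
Each dependency's left side is a superkey — BCNF holds.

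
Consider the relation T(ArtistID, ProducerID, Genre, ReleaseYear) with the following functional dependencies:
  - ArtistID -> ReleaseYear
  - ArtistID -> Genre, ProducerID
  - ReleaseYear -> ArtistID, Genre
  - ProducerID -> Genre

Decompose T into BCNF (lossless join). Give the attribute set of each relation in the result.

Candidate keys of the original relation: {ArtistID}, {ReleaseYear}.
In {ArtistID, Genre, ProducerID, ReleaseYear}, {ProducerID} is not a superkey ({ProducerID}⁺ restricted to this set is {Genre, ProducerID}), so split on ProducerID -> Genre into {Genre, ProducerID} and {ArtistID, ProducerID, ReleaseYear}.
{Genre, ProducerID} has no BCNF violation.
{ArtistID, ProducerID, ReleaseYear} has no BCNF violation.

{ArtistID, ProducerID, ReleaseYear}; {Genre, ProducerID}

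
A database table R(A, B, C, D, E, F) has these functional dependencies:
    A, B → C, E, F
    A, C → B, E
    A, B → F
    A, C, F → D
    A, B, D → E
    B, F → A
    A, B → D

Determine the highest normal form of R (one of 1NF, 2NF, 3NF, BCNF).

Candidate keys: {A, B}, {A, C}, {B, F}. Prime attributes: {A, B, C, F}.
The left-hand side of every FD is a superkey, so BCNF is satisfied.

BCNF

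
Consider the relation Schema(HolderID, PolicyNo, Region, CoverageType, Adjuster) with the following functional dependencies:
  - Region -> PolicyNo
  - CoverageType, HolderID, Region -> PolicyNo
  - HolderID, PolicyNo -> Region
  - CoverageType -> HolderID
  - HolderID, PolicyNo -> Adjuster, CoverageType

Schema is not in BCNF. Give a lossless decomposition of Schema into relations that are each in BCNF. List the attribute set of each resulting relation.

{Adjuster, CoverageType, Region}; {CoverageType, HolderID}; {PolicyNo, Region}

Candidate keys of the original relation: {CoverageType, PolicyNo}, {CoverageType, Region}, {HolderID, PolicyNo}, {HolderID, Region}.
Within {Adjuster, CoverageType, HolderID, PolicyNo, Region}: {Region}⁺ ∩ {Adjuster, CoverageType, HolderID, PolicyNo, Region} = {PolicyNo, Region}, not the whole set, so Region -> PolicyNo violates BCNF; decompose into {PolicyNo, Region} and {Adjuster, CoverageType, HolderID, Region}.
{PolicyNo, Region}: every determinant is a superkey — BCNF.
Within {Adjuster, CoverageType, HolderID, Region}: {CoverageType}⁺ ∩ {Adjuster, CoverageType, HolderID, Region} = {CoverageType, HolderID}, not the whole set, so CoverageType -> HolderID violates BCNF; decompose into {CoverageType, HolderID} and {Adjuster, CoverageType, Region}.
{CoverageType, HolderID}: every determinant is a superkey — BCNF.
{Adjuster, CoverageType, Region}: every determinant is a superkey — BCNF.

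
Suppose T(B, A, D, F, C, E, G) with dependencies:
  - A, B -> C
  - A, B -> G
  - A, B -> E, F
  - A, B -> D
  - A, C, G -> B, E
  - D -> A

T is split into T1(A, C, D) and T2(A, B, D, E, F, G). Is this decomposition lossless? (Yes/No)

The shared attributes are {A, D} and {A, D}⁺ = {A, D}.
Neither T1 nor T2 is contained in that closure, so the decomposition is lossy.

No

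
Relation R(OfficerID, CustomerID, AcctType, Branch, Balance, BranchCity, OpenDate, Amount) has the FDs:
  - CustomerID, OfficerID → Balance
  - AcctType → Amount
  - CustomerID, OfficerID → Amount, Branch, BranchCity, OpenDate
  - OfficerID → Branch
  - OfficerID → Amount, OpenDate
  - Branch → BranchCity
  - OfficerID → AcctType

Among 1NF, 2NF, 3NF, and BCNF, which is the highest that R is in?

Candidate key: {CustomerID, OfficerID}. Prime attributes: {CustomerID, OfficerID}.
For AcctType → Amount we have {AcctType}⁺ = {AcctType, Amount}; {AcctType} is not a superkey, so BCNF fails.
Because {Amount} is non-prime and the left side of AcctType → Amount is not a superkey, the relation is not in 3NF.
{OfficerID} is a proper subset of the key {CustomerID, OfficerID}, and {OfficerID}⁺ contains the non-prime attributes {AcctType, Amount, Branch, BranchCity, OpenDate} — a partial dependency, so 2NF is violated.

1NF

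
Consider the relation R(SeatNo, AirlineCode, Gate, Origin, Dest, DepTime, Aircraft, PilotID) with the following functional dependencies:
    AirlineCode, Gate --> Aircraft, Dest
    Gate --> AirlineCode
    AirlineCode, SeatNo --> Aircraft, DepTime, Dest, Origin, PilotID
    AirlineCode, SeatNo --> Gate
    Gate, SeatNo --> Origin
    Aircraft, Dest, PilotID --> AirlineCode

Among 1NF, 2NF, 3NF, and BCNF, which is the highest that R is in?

Candidate keys: {Aircraft, Dest, PilotID, SeatNo}, {AirlineCode, SeatNo}, {Gate, SeatNo}. Prime attributes: {Aircraft, AirlineCode, Dest, Gate, PilotID, SeatNo}.
For AirlineCode, Gate --> Aircraft, Dest we have {AirlineCode, Gate}⁺ = {Aircraft, AirlineCode, Dest, Gate}; {AirlineCode, Gate} is not a superkey, so BCNF fails.
Since {Aircraft, Dest} ⊆ prime attributes and every other non-superkey FD also has a prime right side, the schema is in 3NF.

3NF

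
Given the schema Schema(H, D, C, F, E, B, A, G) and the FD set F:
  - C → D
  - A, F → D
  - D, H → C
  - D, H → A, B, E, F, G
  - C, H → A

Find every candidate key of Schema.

Attributes never on any right-hand side: {H} — every candidate key must contain it.
{C, H}⁺ = {A, B, C, D, E, F, G, H}, which is every attribute, so {C, H} is a candidate key.
{D, H}⁺ = {A, B, C, D, E, F, G, H}, which is every attribute, so {D, H} is a candidate key.
{A, F, H}⁺ = {A, B, C, D, E, F, G, H}, which is every attribute, so {A, F, H} is a candidate key.
Any other superkey properly contains one of these, so there are no further candidate keys.

{A, F, H}, {C, H}, {D, H}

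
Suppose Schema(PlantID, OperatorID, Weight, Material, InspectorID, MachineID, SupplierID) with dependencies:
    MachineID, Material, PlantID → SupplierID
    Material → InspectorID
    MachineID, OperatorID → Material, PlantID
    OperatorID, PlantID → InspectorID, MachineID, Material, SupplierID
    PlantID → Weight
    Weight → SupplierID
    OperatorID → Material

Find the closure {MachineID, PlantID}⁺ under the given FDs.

{MachineID, PlantID, SupplierID, Weight}

Start with {MachineID, PlantID}.
PlantID → Weight applies; add {Weight} → now {MachineID, PlantID, Weight}.
Weight → SupplierID applies; add {SupplierID} → now {MachineID, PlantID, SupplierID, Weight}.
No further FD applies.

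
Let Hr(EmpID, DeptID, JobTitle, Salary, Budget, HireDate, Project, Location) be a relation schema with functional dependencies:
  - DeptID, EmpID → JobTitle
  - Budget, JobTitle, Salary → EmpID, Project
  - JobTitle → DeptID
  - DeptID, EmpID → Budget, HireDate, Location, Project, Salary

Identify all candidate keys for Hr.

{DeptID, EmpID}⁺ = {Budget, DeptID, EmpID, HireDate, JobTitle, Location, Project, Salary}, which is every attribute, so {DeptID, EmpID} is a candidate key.
{EmpID, JobTitle}⁺ = {Budget, DeptID, EmpID, HireDate, JobTitle, Location, Project, Salary}, which is every attribute, so {EmpID, JobTitle} is a candidate key.
{Budget, JobTitle, Salary}⁺ = {Budget, DeptID, EmpID, HireDate, JobTitle, Location, Project, Salary}, which is every attribute, so {Budget, JobTitle, Salary} is a candidate key.
These are minimal and exhaustive — every other superkey contains one of them.

{Budget, JobTitle, Salary}, {DeptID, EmpID}, {EmpID, JobTitle}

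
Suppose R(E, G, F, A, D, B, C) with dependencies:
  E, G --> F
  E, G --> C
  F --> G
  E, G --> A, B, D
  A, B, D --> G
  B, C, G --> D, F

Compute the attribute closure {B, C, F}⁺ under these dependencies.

{B, C, D, F, G}

Start with {B, C, F}.
F --> G applies; add {G} → now {B, C, F, G}.
B, C, G --> D, F applies; add {D} → now {B, C, D, F, G}.
No further FD applies.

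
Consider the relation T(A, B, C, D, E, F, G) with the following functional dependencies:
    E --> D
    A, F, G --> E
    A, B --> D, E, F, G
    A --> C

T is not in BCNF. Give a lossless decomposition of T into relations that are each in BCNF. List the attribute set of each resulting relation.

Candidate key of the original relation: {A, B}.
Within {A, B, C, D, E, F, G}: {E}⁺ ∩ {A, B, C, D, E, F, G} = {D, E}, not the whole set, so E --> D violates BCNF; decompose into {D, E} and {A, B, C, E, F, G}.
{D, E} is in BCNF.
Within {A, B, C, E, F, G}: {A, F, G}⁺ ∩ {A, B, C, E, F, G} = {A, C, E, F, G}, not the whole set, so A, F, G --> C, E violates BCNF; decompose into {A, C, E, F, G} and {A, B, F, G}.
Within {A, C, E, F, G}: {A}⁺ ∩ {A, C, E, F, G} = {A, C}, not the whole set, so A --> C violates BCNF; decompose into {A, C} and {A, E, F, G}.
{A, C} is in BCNF.
{A, E, F, G} is in BCNF.
{A, B, F, G} is in BCNF.

{A, B, F, G}; {A, C}; {A, E, F, G}; {D, E}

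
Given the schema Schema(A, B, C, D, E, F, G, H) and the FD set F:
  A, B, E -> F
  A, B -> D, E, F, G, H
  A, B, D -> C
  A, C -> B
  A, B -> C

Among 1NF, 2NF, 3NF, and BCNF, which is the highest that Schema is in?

BCNF

Candidate keys: {A, B}, {A, C}. Prime attributes: {A, B, C}.
The left-hand side of every FD is a superkey, so BCNF is satisfied.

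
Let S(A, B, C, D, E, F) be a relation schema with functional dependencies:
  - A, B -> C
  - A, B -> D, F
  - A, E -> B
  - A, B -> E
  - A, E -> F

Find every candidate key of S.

{A, B}, {A, E}

{A} never appears on the right of any FD, so every key must include it.
Closure of {A, B} is {A, B, C, D, E, F}, the whole schema; {A, B} is a candidate key.
Closure of {A, E} is {A, B, C, D, E, F}, the whole schema; {A, E} is a candidate key.
Any other superkey properly contains one of these, so there are no further candidate keys.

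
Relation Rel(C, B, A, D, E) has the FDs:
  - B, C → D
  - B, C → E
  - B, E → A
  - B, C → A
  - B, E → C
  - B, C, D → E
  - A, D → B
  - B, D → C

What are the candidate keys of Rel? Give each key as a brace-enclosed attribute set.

{A, D}⁺ = {A, B, C, D, E}, which is every attribute, so {A, D} is a candidate key.
{B, C}⁺ = {A, B, C, D, E}, which is every attribute, so {B, C} is a candidate key.
{B, D}⁺ = {A, B, C, D, E}, which is every attribute, so {B, D} is a candidate key.
{B, E}⁺ = {A, B, C, D, E}, which is every attribute, so {B, E} is a candidate key.
Any other superkey properly contains one of these, so there are no further candidate keys.

{A, D}, {B, C}, {B, D}, {B, E}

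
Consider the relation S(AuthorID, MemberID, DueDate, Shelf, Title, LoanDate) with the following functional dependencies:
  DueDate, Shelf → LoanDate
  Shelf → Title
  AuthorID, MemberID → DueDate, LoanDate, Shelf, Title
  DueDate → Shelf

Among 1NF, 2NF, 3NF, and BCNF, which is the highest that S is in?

2NF

Candidate key: {AuthorID, MemberID}. Prime attributes: {AuthorID, MemberID}.
DueDate, Shelf → LoanDate breaks BCNF: {DueDate, Shelf}⁺ = {DueDate, LoanDate, Shelf, Title}, so {DueDate, Shelf} is not a superkey.
DueDate, Shelf → LoanDate has non-prime {LoanDate} on the right and a non-superkey on the left, so 3NF fails.
No proper subset of a key has a non-prime attribute in its closure, so there is no partial dependency; 2NF holds.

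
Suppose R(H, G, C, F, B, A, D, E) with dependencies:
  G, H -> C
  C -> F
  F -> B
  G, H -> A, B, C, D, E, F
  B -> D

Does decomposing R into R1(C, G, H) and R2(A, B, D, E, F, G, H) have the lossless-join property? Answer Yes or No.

Yes

The shared attributes are {G, H} and {G, H}⁺ = {A, B, C, D, E, F, G, H}.
This includes all of R1, so the common attributes are a superkey of R1 — the join is lossless.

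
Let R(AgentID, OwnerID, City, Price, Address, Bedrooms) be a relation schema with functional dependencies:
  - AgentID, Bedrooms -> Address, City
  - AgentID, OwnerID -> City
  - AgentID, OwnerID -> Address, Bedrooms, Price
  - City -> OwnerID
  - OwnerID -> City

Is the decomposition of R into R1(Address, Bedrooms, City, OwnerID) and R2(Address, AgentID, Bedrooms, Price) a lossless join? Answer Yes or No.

Common attributes: {Address, Bedrooms}; their closure is {Address, Bedrooms}.
Neither R1 nor R2 is contained in that closure, so the decomposition is lossy.

No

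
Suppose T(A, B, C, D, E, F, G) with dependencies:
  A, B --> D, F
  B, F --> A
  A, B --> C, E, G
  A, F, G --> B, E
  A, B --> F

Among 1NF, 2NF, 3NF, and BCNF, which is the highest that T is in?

BCNF

Candidate keys: {A, B}, {A, F, G}, {B, F}. Prime attributes: {A, B, F, G}.
Every FD has a superkey on the left, so the relation is in BCNF.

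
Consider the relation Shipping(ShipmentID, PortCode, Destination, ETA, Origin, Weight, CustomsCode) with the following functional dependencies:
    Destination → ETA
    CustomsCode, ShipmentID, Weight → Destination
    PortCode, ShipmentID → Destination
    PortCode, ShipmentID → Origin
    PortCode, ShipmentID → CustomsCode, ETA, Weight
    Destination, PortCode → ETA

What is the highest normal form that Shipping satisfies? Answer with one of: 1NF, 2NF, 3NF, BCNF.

Candidate key: {PortCode, ShipmentID}. Prime attributes: {PortCode, ShipmentID}.
Destination → ETA breaks BCNF: {Destination}⁺ = {Destination, ETA}, so {Destination} is not a superkey.
Because {ETA} is non-prime and the left side of Destination → ETA is not a superkey, the relation is not in 3NF.
No proper subset of a key has a non-prime attribute in its closure, so there is no partial dependency; 2NF holds.

2NF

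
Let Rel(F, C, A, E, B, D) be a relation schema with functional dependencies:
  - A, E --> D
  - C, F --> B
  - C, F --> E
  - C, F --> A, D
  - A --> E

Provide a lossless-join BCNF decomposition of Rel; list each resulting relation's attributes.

Candidate key of the original relation: {C, F}.
In {A, B, C, D, E, F}, {A, E} is not a superkey ({A, E}⁺ restricted to this set is {A, D, E}), so split on A, E --> D into {A, D, E} and {A, B, C, E, F}.
{A, D, E} has no BCNF violation.
In {A, B, C, E, F}, {A} is not a superkey ({A}⁺ restricted to this set is {A, E}), so split on A --> E into {A, E} and {A, B, C, F}.
{A, E} has no BCNF violation.
{A, B, C, F} has no BCNF violation.

{A, B, C, F}; {A, D, E}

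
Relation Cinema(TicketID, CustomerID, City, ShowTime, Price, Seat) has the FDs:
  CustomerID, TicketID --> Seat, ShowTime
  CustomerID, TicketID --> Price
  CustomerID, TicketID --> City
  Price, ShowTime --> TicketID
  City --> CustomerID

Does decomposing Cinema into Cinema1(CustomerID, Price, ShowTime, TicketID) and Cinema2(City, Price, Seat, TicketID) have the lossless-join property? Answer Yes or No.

The shared attributes are {Price, TicketID} and {Price, TicketID}⁺ = {Price, TicketID}.
The closure covers neither Cinema1 nor Cinema2 entirely; the join is not lossless.

No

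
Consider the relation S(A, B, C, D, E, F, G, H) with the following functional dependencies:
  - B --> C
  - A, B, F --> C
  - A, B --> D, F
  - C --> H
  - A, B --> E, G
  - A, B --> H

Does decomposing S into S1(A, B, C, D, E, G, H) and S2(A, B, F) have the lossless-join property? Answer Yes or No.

S1 ∩ S2 = {A, B}; its closure under F is {A, B, C, D, E, F, G, H}.
Since S1 ⊆ {A, B, C, D, E, F, G, H}, the intersection is a superkey of S1; the decomposition is lossless.

Yes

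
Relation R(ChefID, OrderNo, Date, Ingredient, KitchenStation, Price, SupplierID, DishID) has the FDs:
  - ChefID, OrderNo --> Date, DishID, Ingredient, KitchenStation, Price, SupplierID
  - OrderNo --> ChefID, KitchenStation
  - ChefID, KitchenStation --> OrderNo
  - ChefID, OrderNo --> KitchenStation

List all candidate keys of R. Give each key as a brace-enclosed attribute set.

Closure of {OrderNo} is {ChefID, Date, DishID, Ingredient, KitchenStation, OrderNo, Price, SupplierID}, the whole schema; {OrderNo} is a candidate key.
Closure of {ChefID, KitchenStation} is {ChefID, Date, DishID, Ingredient, KitchenStation, OrderNo, Price, SupplierID}, the whole schema; {ChefID, KitchenStation} is a candidate key.
No proper subset of any of these is a key, and no other minimal superkey exists.

{ChefID, KitchenStation}, {OrderNo}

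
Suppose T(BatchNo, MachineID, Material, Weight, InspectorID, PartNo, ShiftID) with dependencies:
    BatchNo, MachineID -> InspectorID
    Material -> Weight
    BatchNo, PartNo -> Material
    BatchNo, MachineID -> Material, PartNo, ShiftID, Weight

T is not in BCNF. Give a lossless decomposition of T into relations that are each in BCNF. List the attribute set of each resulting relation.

{BatchNo, InspectorID, MachineID, PartNo, ShiftID}; {BatchNo, Material, PartNo}; {Material, Weight}

Candidate key of the original relation: {BatchNo, MachineID}.
{BatchNo, InspectorID, MachineID, Material, PartNo, ShiftID, Weight}: {Material} determines {Material, Weight} here but is not a superkey — split on Material -> Weight, giving {Material, Weight} and {BatchNo, InspectorID, MachineID, Material, PartNo, ShiftID}.
{Material, Weight} has no BCNF violation.
{BatchNo, InspectorID, MachineID, Material, PartNo, ShiftID}: {BatchNo, PartNo} determines {BatchNo, Material, PartNo} here but is not a superkey — split on BatchNo, PartNo -> Material, giving {BatchNo, Material, PartNo} and {BatchNo, InspectorID, MachineID, PartNo, ShiftID}.
{BatchNo, Material, PartNo} has no BCNF violation.
{BatchNo, InspectorID, MachineID, PartNo, ShiftID} has no BCNF violation.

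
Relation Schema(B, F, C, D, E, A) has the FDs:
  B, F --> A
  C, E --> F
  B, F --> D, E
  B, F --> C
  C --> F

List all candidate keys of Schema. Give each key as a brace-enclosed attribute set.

No FD produces {B}, so it must be in every candidate key.
Closure of {B, C} is {A, B, C, D, E, F}, the whole schema; {B, C} is a candidate key.
Closure of {B, F} is {A, B, C, D, E, F}, the whole schema; {B, F} is a candidate key.
No proper subset of any of these is a key, and no other minimal superkey exists.

{B, C}, {B, F}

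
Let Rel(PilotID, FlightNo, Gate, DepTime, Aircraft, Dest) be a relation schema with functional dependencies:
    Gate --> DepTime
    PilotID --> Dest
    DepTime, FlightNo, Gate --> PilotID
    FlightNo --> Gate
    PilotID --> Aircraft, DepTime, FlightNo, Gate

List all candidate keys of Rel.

{FlightNo}⁺ = {Aircraft, DepTime, Dest, FlightNo, Gate, PilotID}, which is every attribute, so {FlightNo} is a candidate key.
{PilotID}⁺ = {Aircraft, DepTime, Dest, FlightNo, Gate, PilotID}, which is every attribute, so {PilotID} is a candidate key.
No proper subset of any of these is a key, and no other minimal superkey exists.

{FlightNo}, {PilotID}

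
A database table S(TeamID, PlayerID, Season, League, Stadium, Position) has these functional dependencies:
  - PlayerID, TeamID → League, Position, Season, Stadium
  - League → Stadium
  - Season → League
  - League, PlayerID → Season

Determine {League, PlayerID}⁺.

Start with {League, PlayerID}.
League → Stadium applies; add {Stadium} → now {League, PlayerID, Stadium}.
League, PlayerID → Season applies; add {Season} → now {League, PlayerID, Season, Stadium}.
No further FD applies.

{League, PlayerID, Season, Stadium}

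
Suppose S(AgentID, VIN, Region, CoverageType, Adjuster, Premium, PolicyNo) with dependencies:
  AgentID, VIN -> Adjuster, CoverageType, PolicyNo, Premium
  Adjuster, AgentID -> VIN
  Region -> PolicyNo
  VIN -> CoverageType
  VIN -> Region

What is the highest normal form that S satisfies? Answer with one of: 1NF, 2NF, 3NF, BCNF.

1NF

Candidate keys: {Adjuster, AgentID}, {AgentID, VIN}. Prime attributes: {Adjuster, AgentID, VIN}.
Region -> PolicyNo breaks BCNF: {Region}⁺ = {PolicyNo, Region}, so {Region} is not a superkey.
Because {PolicyNo} is non-prime and the left side of Region -> PolicyNo is not a superkey, the relation is not in 3NF.
Since {VIN} ⊂ {AgentID, VIN} and {VIN}⁺ ⊇ {CoverageType, PolicyNo, Region} with {CoverageType, PolicyNo, Region} non-prime, there is a partial dependency; 2NF fails.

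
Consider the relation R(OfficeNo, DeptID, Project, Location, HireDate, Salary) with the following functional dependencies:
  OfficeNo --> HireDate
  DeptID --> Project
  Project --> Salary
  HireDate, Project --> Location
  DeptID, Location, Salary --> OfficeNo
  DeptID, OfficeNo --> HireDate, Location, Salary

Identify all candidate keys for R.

{DeptID, HireDate}, {DeptID, Location}, {DeptID, OfficeNo}

{DeptID} never appears on the right of any FD, so every key must include it.
{DeptID, HireDate} is a candidate key since {DeptID, HireDate}⁺ = {DeptID, HireDate, Location, OfficeNo, Project, Salary} covers every attribute.
{DeptID, Location} is a candidate key since {DeptID, Location}⁺ = {DeptID, HireDate, Location, OfficeNo, Project, Salary} covers every attribute.
{DeptID, OfficeNo} is a candidate key since {DeptID, OfficeNo}⁺ = {DeptID, HireDate, Location, OfficeNo, Project, Salary} covers every attribute.
No proper subset of any of these is a key, and no other minimal superkey exists.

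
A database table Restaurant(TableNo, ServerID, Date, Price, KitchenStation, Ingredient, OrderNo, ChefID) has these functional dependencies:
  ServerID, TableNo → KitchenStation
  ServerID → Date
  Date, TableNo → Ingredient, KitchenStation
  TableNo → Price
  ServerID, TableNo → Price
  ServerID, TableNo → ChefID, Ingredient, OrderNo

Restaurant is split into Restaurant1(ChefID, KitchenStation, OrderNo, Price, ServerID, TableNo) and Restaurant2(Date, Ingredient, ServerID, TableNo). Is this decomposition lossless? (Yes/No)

Restaurant1 ∩ Restaurant2 = {ServerID, TableNo}; its closure under F is {ChefID, Date, Ingredient, KitchenStation, OrderNo, Price, ServerID, TableNo}.
This includes all of Restaurant1, so the common attributes are a superkey of Restaurant1 — the join is lossless.

Yes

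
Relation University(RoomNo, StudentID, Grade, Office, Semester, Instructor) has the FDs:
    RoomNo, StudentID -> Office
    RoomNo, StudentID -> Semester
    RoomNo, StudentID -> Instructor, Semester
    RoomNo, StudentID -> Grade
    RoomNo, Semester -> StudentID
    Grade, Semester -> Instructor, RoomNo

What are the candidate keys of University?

{Grade, Semester}, {RoomNo, Semester}, {RoomNo, StudentID}

{Grade, Semester}⁺ = {Grade, Instructor, Office, RoomNo, Semester, StudentID}, which is every attribute, so {Grade, Semester} is a candidate key.
{RoomNo, Semester}⁺ = {Grade, Instructor, Office, RoomNo, Semester, StudentID}, which is every attribute, so {RoomNo, Semester} is a candidate key.
{RoomNo, StudentID}⁺ = {Grade, Instructor, Office, RoomNo, Semester, StudentID}, which is every attribute, so {RoomNo, StudentID} is a candidate key.
No proper subset of any of these is a key, and no other minimal superkey exists.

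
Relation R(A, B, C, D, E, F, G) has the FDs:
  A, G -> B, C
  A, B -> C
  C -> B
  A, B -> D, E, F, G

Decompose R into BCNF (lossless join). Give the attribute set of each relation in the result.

Candidate keys of the original relation: {A, B}, {A, C}, {A, G}.
In {A, B, C, D, E, F, G}, {C} is not a superkey ({C}⁺ restricted to this set is {B, C}), so split on C -> B into {B, C} and {A, C, D, E, F, G}.
{B, C} has no BCNF violation.
{A, C, D, E, F, G} has no BCNF violation.

{A, C, D, E, F, G}; {B, C}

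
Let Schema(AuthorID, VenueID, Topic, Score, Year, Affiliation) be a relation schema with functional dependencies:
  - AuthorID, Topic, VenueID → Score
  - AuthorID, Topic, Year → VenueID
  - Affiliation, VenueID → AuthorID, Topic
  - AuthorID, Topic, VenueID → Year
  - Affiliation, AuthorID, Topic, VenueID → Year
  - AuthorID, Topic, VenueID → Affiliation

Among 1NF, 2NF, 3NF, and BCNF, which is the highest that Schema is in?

Candidate keys: {Affiliation, VenueID}, {AuthorID, Topic, VenueID}, {AuthorID, Topic, Year}. Prime attributes: {Affiliation, AuthorID, Topic, VenueID, Year}.
Every FD has a superkey on the left, so the relation is in BCNF.

BCNF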